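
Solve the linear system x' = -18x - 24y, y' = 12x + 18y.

x(t) = -2C_1e^(-6t) - C_2e^(6t), y(t) = C_1e^(-6t) + C_2e^(6t)

Coefficient matrix A = [[-18, -24], [12, 18]].
Characteristic polynomial det(A - λI) = λ^2 - 36 = 0.
Eigenvalues λ = -6, 6.
For λ=-6: (A-λI) row 1 is [-12, -24], so an eigenvector is (-2, 1).
For λ=6: (A-λI) row 1 is [-24, -24], so an eigenvector is (-1, 1).
General solution: C_1e^(-6t)(-2,1) + C_2e^(6t)(-1,1).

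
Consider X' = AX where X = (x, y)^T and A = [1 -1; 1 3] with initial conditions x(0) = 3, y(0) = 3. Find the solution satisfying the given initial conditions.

x(t) = -6te^(2t) + 3e^(2t), y(t) = 6te^(2t) + 3e^(2t)

Coefficient matrix A = [[1, -1], [1, 3]].
Characteristic polynomial det(A - λI) = λ^2 - 4λ + 4 = 0.
Single eigenvalue λ = 2 with algebraic multiplicity 2.
Eigenvector v = (-1,1); generalized eigenvector w with (A-λI)w=v is (2,-1).
General solution: e^(2t)[c_1·v + c_2·(t·v + w)].
Applying x(0)=3, y(0)=3 gives c_1=9, c_2=6.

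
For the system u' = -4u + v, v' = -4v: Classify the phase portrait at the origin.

A = [[-4,1],[0,-4]]; det(A-λI) = λ^2 + 8λ + 16.
repeated λ = -4 with a single eigenvector.

stable improper node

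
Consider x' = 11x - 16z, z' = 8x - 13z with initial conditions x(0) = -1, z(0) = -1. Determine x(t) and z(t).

x(t) = -e^(-5t), z(t) = -e^(-5t)

Coefficient matrix A = [[11, -16], [8, -13]].
Characteristic polynomial det(A - λI) = λ^2 + 2λ - 15 = 0.
Eigenvalues λ = 3, -5.
For λ=3: (A-λI) row 1 is [8, -16], so an eigenvector is (2, 1).
For λ=-5: (A-λI) row 1 is [16, -16], so an eigenvector is (1, 1).
General solution: c_1e^(3t)(2,1) + c_2e^(-5t)(1,1).
Applying x(0)=-1, z(0)=-1 gives c_1=0, c_2=-1.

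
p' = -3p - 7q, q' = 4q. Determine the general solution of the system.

p(t) = -c_1e^(4t) - c_2e^(-3t), q(t) = c_1e^(4t)

Coefficient matrix A = [[-3, -7], [0, 4]].
Characteristic polynomial det(A - λI) = λ^2 - λ - 12 = 0.
Eigenvalues λ = 4, -3.
For λ=4: (A-λI) row 1 is [-7, -7], so an eigenvector is (-1, 1).
For λ=-3: (A-λI) row 1 is [0, -7], so an eigenvector is (-1, 0).
General solution: c_1e^(4t)(-1,1) + c_2e^(-3t)(-1,0).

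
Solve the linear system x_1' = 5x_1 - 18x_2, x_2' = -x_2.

x_1(t) = -3C_1e^(-t) + C_2e^(5t), x_2(t) = -C_1e^(-t)

Coefficient matrix A = [[5, -18], [0, -1]].
Characteristic polynomial det(A - λI) = λ^2 - 4λ - 5 = 0.
Eigenvalues λ = -1, 5.
For λ=-1: (A-λI) row 1 is [6, -18], so an eigenvector is (-3, -1).
For λ=5: (A-λI) row 1 is [0, -18], so an eigenvector is (1, 0).
General solution: C_1e^(-t)(-3,-1) + C_2e^(5t)(1,0).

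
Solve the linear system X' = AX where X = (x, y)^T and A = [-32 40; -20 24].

x(t) = -c_1e^(-4t)sin(4t) + 3c_1e^(-4t)cos(4t) + 3c_2e^(-4t)sin(4t) + c_2e^(-4t)cos(4t), y(t) = -c_1e^(-4t)sin(4t) + 2c_1e^(-4t)cos(4t) + 2c_2e^(-4t)sin(4t) + c_2e^(-4t)cos(4t)

Coefficient matrix A = [[-32, 40], [-20, 24]].
Characteristic polynomial det(A - λI) = λ^2 + 8λ + 32 = 0.
Eigenvalues λ = -4 ± 4i (complex conjugate pair).
For λ=-4+4i: an eigenvector is (3,2) - i(-1,-1) = (3 + i, 2 + i).
A real fundamental pair from Re and Im of e^((-4+4i)t)v: X_1 = e^(-4t)(cos(4t)·(3,2) + sin(4t)·(-1,-1)), X_2 = e^(-4t)(sin(4t)·(3,2) - cos(4t)·(-1,-1)).
General solution: c_1X_1 + c_2X_2.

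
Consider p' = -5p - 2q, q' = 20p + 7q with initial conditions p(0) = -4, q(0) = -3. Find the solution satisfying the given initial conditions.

Coefficient matrix A = [[-5, -2], [20, 7]].
Characteristic polynomial det(A - λI) = λ^2 - 2λ + 5 = 0.
Eigenvalues λ = 1 ± 2i (complex conjugate pair).
For λ=1+2i: an eigenvector is (-1,3) - i(0,-1) = (-1, 3 + i).
A real fundamental pair from Re and Im of e^((1+2i)t)v: X_1 = e^(t)(cos(2t)·(-1,3) + sin(2t)·(0,-1)), X_2 = e^(t)(sin(2t)·(-1,3) - cos(2t)·(0,-1)).
General solution: c_1X_1 + c_2X_2.
Applying p(0)=-4, q(0)=-3 gives c_1=4, c_2=-15.

p(t) = 15e^(t)sin(2t) - 4e^(t)cos(2t), q(t) = -49e^(t)sin(2t) - 3e^(t)cos(2t)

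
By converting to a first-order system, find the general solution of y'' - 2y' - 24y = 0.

y(t) = C_1e^(-4t) + C_2e^(6t)

Let x_1 = y, x_2 = y'. Then x_1' = x_2 and x_2' = 24x_1 + 2x_2.
A = [[0,1],[24,2]]; det(A-λI) = λ^2 - 2λ - 24.
Eigenvalues λ = -4, 6 with eigenvectors (1,-4), (1,6).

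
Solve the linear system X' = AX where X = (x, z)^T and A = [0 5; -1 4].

x(t) = -c_1e^(2t)sin(t) - 2c_1e^(2t)cos(t) - 2c_2e^(2t)sin(t) + c_2e^(2t)cos(t), z(t) = -c_1e^(2t)cos(t) - c_2e^(2t)sin(t)

Coefficient matrix A = [[0, 5], [-1, 4]].
Characteristic polynomial det(A - λI) = λ^2 - 4λ + 5 = 0.
Eigenvalues λ = 2 ± i (complex conjugate pair).
For λ=2+i: an eigenvector is (-2,-1) - i(-1,0) = (-2 + i, -1).
A real fundamental pair from Re and Im of e^((2+i)t)v: X_1 = e^(2t)(cos(t)·(-2,-1) + sin(t)·(-1,0)), X_2 = e^(2t)(sin(t)·(-2,-1) - cos(t)·(-1,0)).
General solution: c_1X_1 + c_2X_2.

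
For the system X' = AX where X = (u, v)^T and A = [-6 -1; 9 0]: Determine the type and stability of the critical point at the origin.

stable improper node

A = [[-6,-1],[9,0]]; det(A-λI) = λ^2 + 6λ + 9.
repeated λ = -3 with a single eigenvector.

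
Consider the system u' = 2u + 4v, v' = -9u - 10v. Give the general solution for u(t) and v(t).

Coefficient matrix A = [[2, 4], [-9, -10]].
Characteristic polynomial det(A - λI) = λ^2 + 8λ + 16 = 0.
Single eigenvalue λ = -4 with algebraic multiplicity 2.
Eigenvector v = (2,-3); generalized eigenvector w with (A-λI)w=v is (1,-1).
General solution: e^(-4t)[K_1·v + K_2·(t·v + w)].

u(t) = 2K_1e^(-4t) + 2K_2te^(-4t) + K_2e^(-4t), v(t) = -3K_1e^(-4t) - 3K_2te^(-4t) - K_2e^(-4t)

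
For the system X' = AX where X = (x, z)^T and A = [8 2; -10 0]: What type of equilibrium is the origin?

unstable spiral

A = [[8,2],[-10,0]]; det(A-λI) = λ^2 - 8λ + 20.
λ = 4 ± 2i: positive real part.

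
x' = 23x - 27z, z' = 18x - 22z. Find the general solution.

x(t) = C_1e^(-4t) - 3C_2e^(5t), z(t) = C_1e^(-4t) - 2C_2e^(5t)

Coefficient matrix A = [[23, -27], [18, -22]].
Characteristic polynomial det(A - λI) = λ^2 - λ - 20 = 0.
Eigenvalues λ = -4, 5.
For λ=-4: (A-λI) row 1 is [27, -27], so an eigenvector is (1, 1).
For λ=5: (A-λI) row 1 is [18, -27], so an eigenvector is (-3, -2).
General solution: C_1e^(-4t)(1,1) + C_2e^(5t)(-3,-2).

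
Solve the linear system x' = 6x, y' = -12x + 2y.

Coefficient matrix A = [[6, 0], [-12, 2]].
Characteristic polynomial det(A - λI) = λ^2 - 8λ + 12 = 0.
Eigenvalues λ = 2, 6.
For λ=2: (A-λI) row 1 is [4, 0], so an eigenvector is (0, 1).
For λ=6: (A-λI) row 2 is [-12, -4], so an eigenvector is (-1, 3).
General solution: c_1e^(2t)(0,1) + c_2e^(6t)(-1,3).

x(t) = -c_2e^(6t), y(t) = c_1e^(2t) + 3c_2e^(6t)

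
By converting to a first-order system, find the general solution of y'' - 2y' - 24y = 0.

Let x_1 = y, x_2 = y'. Then x_1' = x_2 and x_2' = 24x_1 + 2x_2.
A = [[0,1],[24,2]]; det(A-λI) = λ^2 - 2λ - 24.
Eigenvalues λ = 6, -4 with eigenvectors (1,6), (1,-4).

y(t) = c_1e^(6t) + c_2e^(-4t)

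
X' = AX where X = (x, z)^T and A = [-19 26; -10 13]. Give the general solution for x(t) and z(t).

x(t) = -3c_1e^(-3t)sin(2t) + 2c_1e^(-3t)cos(2t) + 2c_2e^(-3t)sin(2t) + 3c_2e^(-3t)cos(2t), z(t) = -2c_1e^(-3t)sin(2t) + c_1e^(-3t)cos(2t) + c_2e^(-3t)sin(2t) + 2c_2e^(-3t)cos(2t)

Coefficient matrix A = [[-19, 26], [-10, 13]].
Characteristic polynomial det(A - λI) = λ^2 + 6λ + 13 = 0.
Eigenvalues λ = -3 ± 2i (complex conjugate pair).
For λ=-3+2i: an eigenvector is (2,1) - i(-3,-2) = (2 + 3i, 1 + 2i).
A real fundamental pair from Re and Im of e^((-3+2i)t)v: X_1 = e^(-3t)(cos(2t)·(2,1) + sin(2t)·(-3,-2)), X_2 = e^(-3t)(sin(2t)·(2,1) - cos(2t)·(-3,-2)).
General solution: c_1X_1 + c_2X_2.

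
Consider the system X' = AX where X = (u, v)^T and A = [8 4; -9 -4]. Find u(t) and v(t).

u(t) = 2C_1e^(2t) + 2C_2te^(2t) + C_2e^(2t), v(t) = -3C_1e^(2t) - 3C_2te^(2t) - C_2e^(2t)

Coefficient matrix A = [[8, 4], [-9, -4]].
Characteristic polynomial det(A - λI) = λ^2 - 4λ + 4 = 0.
Single eigenvalue λ = 2 with algebraic multiplicity 2.
Eigenvector v = (2,-3); generalized eigenvector w with (A-λI)w=v is (1,-1).
General solution: e^(2t)[C_1·v + C_2·(t·v + w)].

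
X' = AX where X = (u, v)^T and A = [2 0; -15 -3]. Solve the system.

Coefficient matrix A = [[2, 0], [-15, -3]].
Characteristic polynomial det(A - λI) = λ^2 + λ - 6 = 0.
Eigenvalues λ = -3, 2.
For λ=-3: (A-λI) row 1 is [5, 0], so an eigenvector is (0, 1).
For λ=2: (A-λI) row 2 is [-15, -5], so an eigenvector is (-1, 3).
General solution: K_1e^(-3t)(0,1) + K_2e^(2t)(-1,3).

u(t) = -K_2e^(2t), v(t) = K_1e^(-3t) + 3K_2e^(2t)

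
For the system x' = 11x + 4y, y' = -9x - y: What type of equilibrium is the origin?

unstable improper node

A = [[11,4],[-9,-1]]; det(A-λI) = λ^2 - 10λ + 25.
repeated λ = 5 with a single eigenvector.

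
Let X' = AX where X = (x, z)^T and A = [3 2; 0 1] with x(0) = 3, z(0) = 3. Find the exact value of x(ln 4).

A = [[3,2],[0,1]]; eigenvalues λ = 1, 3.
Eigenvectors: (-1,1) for λ=1, (-1,0) for λ=3.
From the initial condition, c_1 = 3, c_2 = -6.
x(ln 4) = (3)(4^1)(-1) + (-6)(4^3)(-1) = 372.

372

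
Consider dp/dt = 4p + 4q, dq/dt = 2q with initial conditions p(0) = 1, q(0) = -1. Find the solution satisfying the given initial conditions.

p(t) = -e^(4t) + 2e^(2t), q(t) = -e^(2t)

Coefficient matrix A = [[4, 4], [0, 2]].
Characteristic polynomial det(A - λI) = λ^2 - 6λ + 8 = 0.
Eigenvalues λ = 4, 2.
For λ=4: (A-λI) row 1 is [0, 4], so an eigenvector is (1, 0).
For λ=2: (A-λI) row 1 is [2, 4], so an eigenvector is (2, -1).
General solution: K_1e^(4t)(1,0) + K_2e^(2t)(2,-1).
Applying p(0)=1, q(0)=-1 gives K_1=-1, K_2=1.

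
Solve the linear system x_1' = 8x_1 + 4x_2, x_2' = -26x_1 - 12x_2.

Coefficient matrix A = [[8, 4], [-26, -12]].
Characteristic polynomial det(A - λI) = λ^2 + 4λ + 8 = 0.
Eigenvalues λ = -2 ± 2i (complex conjugate pair).
For λ=-2+2i: an eigenvector is (1,-2) - i(1,-3) = (1 - i, -2 + 3i).
A real fundamental pair from Re and Im of e^((-2+2i)t)v: X_1 = e^(-2t)(cos(2t)·(1,-2) + sin(2t)·(1,-3)), X_2 = e^(-2t)(sin(2t)·(1,-2) - cos(2t)·(1,-3)).
General solution: K_1X_1 + K_2X_2.

x_1(t) = K_1e^(-2t)sin(2t) + K_1e^(-2t)cos(2t) + K_2e^(-2t)sin(2t) - K_2e^(-2t)cos(2t), x_2(t) = -3K_1e^(-2t)sin(2t) - 2K_1e^(-2t)cos(2t) - 2K_2e^(-2t)sin(2t) + 3K_2e^(-2t)cos(2t)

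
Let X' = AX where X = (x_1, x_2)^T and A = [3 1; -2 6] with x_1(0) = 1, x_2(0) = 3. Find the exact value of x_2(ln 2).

112

A = [[3,1],[-2,6]]; eigenvalues λ = 4, 5.
Eigenvectors: (1,1) for λ=4, (-1,-2) for λ=5.
From the initial condition, c_1 = -1, c_2 = -2.
x_2(ln 2) = (-1)(2^4)(1) + (-2)(2^5)(-2) = 112.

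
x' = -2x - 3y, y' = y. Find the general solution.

Coefficient matrix A = [[-2, -3], [0, 1]].
Characteristic polynomial det(A - λI) = λ^2 + λ - 2 = 0.
Eigenvalues λ = 1, -2.
For λ=1: (A-λI) row 1 is [-3, -3], so an eigenvector is (-1, 1).
For λ=-2: (A-λI) row 1 is [0, -3], so an eigenvector is (1, 0).
General solution: C_1e^(t)(-1,1) + C_2e^(-2t)(1,0).

x(t) = -C_1e^(t) + C_2e^(-2t), y(t) = C_1e^(t)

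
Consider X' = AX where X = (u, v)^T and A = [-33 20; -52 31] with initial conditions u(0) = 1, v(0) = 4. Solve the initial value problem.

u(t) = 12e^(-t)sin(4t) + e^(-t)cos(4t), v(t) = 19e^(-t)sin(4t) + 4e^(-t)cos(4t)

Coefficient matrix A = [[-33, 20], [-52, 31]].
Characteristic polynomial det(A - λI) = λ^2 + 2λ + 17 = 0.
Eigenvalues λ = -1 ± 4i (complex conjugate pair).
For λ=-1+4i: an eigenvector is (2,3) - i(-1,-2) = (2 + i, 3 + 2i).
A real fundamental pair from Re and Im of e^((-1+4i)t)v: X_1 = e^(-t)(cos(4t)·(2,3) + sin(4t)·(-1,-2)), X_2 = e^(-t)(sin(4t)·(2,3) - cos(4t)·(-1,-2)).
General solution: c_1X_1 + c_2X_2.
Applying u(0)=1, v(0)=4 gives c_1=-2, c_2=5.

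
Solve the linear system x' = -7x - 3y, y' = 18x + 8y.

x(t) = c_1e^(2t) + c_2e^(-t), y(t) = -3c_1e^(2t) - 2c_2e^(-t)

Coefficient matrix A = [[-7, -3], [18, 8]].
Characteristic polynomial det(A - λI) = λ^2 - λ - 2 = 0.
Eigenvalues λ = 2, -1.
For λ=2: (A-λI) row 1 is [-9, -3], so an eigenvector is (1, -3).
For λ=-1: (A-λI) row 1 is [-6, -3], so an eigenvector is (1, -2).
General solution: c_1e^(2t)(1,-3) + c_2e^(-t)(1,-2).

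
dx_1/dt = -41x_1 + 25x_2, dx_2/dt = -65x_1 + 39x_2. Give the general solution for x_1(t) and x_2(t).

x_1(t) = -C_1e^(-t)sin(5t) + 2C_1e^(-t)cos(5t) + 2C_2e^(-t)sin(5t) + C_2e^(-t)cos(5t), x_2(t) = -2C_1e^(-t)sin(5t) + 3C_1e^(-t)cos(5t) + 3C_2e^(-t)sin(5t) + 2C_2e^(-t)cos(5t)

Coefficient matrix A = [[-41, 25], [-65, 39]].
Characteristic polynomial det(A - λI) = λ^2 + 2λ + 26 = 0.
Eigenvalues λ = -1 ± 5i (complex conjugate pair).
For λ=-1+5i: an eigenvector is (2,3) - i(-1,-2) = (2 + i, 3 + 2i).
A real fundamental pair from Re and Im of e^((-1+5i)t)v: X_1 = e^(-t)(cos(5t)·(2,3) + sin(5t)·(-1,-2)), X_2 = e^(-t)(sin(5t)·(2,3) - cos(5t)·(-1,-2)).
General solution: C_1X_1 + C_2X_2.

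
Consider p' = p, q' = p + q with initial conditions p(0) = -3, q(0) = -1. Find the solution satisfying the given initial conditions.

p(t) = -3e^(t), q(t) = -3te^(t) - e^(t)

Coefficient matrix A = [[1, 0], [1, 1]].
Characteristic polynomial det(A - λI) = λ^2 - 2λ + 1 = 0.
Single eigenvalue λ = 1 with algebraic multiplicity 2.
Eigenvector v = (0,1); generalized eigenvector w with (A-λI)w=v is (1,2).
General solution: e^(t)[c_1·v + c_2·(t·v + w)].
Applying p(0)=-3, q(0)=-1 gives c_1=5, c_2=-3.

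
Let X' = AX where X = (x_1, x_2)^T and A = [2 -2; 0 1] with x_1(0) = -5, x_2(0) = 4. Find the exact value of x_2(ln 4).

16

A = [[2,-2],[0,1]]; eigenvalues λ = 1, 2.
Eigenvectors: (-2,-1) for λ=1, (-1,0) for λ=2.
From the initial condition, c_1 = -4, c_2 = 13.
x_2(ln 4) = (-4)(4^1)(-1) + (13)(4^2)(0) = 16.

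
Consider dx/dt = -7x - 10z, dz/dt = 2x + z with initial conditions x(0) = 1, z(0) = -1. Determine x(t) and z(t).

Coefficient matrix A = [[-7, -10], [2, 1]].
Characteristic polynomial det(A - λI) = λ^2 + 6λ + 13 = 0.
Eigenvalues λ = -3 ± 2i (complex conjugate pair).
For λ=-3+2i: an eigenvector is (2,-1) - i(1,0) = (2 - i, -1).
A real fundamental pair from Re and Im of e^((-3+2i)t)v: X_1 = e^(-3t)(cos(2t)·(2,-1) + sin(2t)·(1,0)), X_2 = e^(-3t)(sin(2t)·(2,-1) - cos(2t)·(1,0)).
General solution: C_1X_1 + C_2X_2.
Applying x(0)=1, z(0)=-1 gives C_1=1, C_2=1.

x(t) = 3e^(-3t)sin(2t) + e^(-3t)cos(2t), z(t) = -e^(-3t)sin(2t) - e^(-3t)cos(2t)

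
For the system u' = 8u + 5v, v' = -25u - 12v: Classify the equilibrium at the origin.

A = [[8,5],[-25,-12]]; det(A-λI) = λ^2 + 4λ + 29.
λ = -2 ± 5i: negative real part.

stable spiral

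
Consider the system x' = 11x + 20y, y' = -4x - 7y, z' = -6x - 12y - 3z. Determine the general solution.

x(t) = 5c_1e^(3t) - 2c_2e^(t), y(t) = -2c_1e^(3t) + c_2e^(t), z(t) = -c_1e^(3t) + c_3e^(-3t)

Coefficient matrix A = [[11, 20, 0], [-4, -7, 0], [-6, -12, -3]].
det(A - λI) = 0 gives eigenvalues λ = 3, 1, -3.
For λ=3: eigenvector (5,-2,-1).
For λ=1: eigenvector (-2,1,0).
For λ=-3: eigenvector (0,0,1).
General solution: c_1e^(3t)(5,-2,-1) + c_2e^(t)(-2,1,0) + c_3e^(-3t)(0,0,1).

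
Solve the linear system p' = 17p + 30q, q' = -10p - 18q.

p(t) = -2C_1e^(2t) - 3C_2e^(-3t), q(t) = C_1e^(2t) + 2C_2e^(-3t)

Coefficient matrix A = [[17, 30], [-10, -18]].
Characteristic polynomial det(A - λI) = λ^2 + λ - 6 = 0.
Eigenvalues λ = 2, -3.
For λ=2: (A-λI) row 1 is [15, 30], so an eigenvector is (-2, 1).
For λ=-3: (A-λI) row 1 is [20, 30], so an eigenvector is (-3, 2).
General solution: C_1e^(2t)(-2,1) + C_2e^(-3t)(-3,2).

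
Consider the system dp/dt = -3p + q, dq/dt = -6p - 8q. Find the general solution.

p(t) = -K_1e^(-5t) - K_2e^(-6t), q(t) = 2K_1e^(-5t) + 3K_2e^(-6t)

Coefficient matrix A = [[-3, 1], [-6, -8]].
Characteristic polynomial det(A - λI) = λ^2 + 11λ + 30 = 0.
Eigenvalues λ = -5, -6.
For λ=-5: (A-λI) row 1 is [2, 1], so an eigenvector is (-1, 2).
For λ=-6: (A-λI) row 1 is [3, 1], so an eigenvector is (-1, 3).
General solution: K_1e^(-5t)(-1,2) + K_2e^(-6t)(-1,3).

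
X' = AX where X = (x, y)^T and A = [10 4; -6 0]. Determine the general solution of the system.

x(t) = -K_1e^(6t) - 2K_2e^(4t), y(t) = K_1e^(6t) + 3K_2e^(4t)

Coefficient matrix A = [[10, 4], [-6, 0]].
Characteristic polynomial det(A - λI) = λ^2 - 10λ + 24 = 0.
Eigenvalues λ = 6, 4.
For λ=6: (A-λI) row 1 is [4, 4], so an eigenvector is (-1, 1).
For λ=4: (A-λI) row 1 is [6, 4], so an eigenvector is (-2, 3).
General solution: K_1e^(6t)(-1,1) + K_2e^(4t)(-2,3).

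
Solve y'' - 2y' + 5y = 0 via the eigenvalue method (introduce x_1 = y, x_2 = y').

Let x_1 = y, x_2 = y'. Then x_1' = x_2 and x_2' = -5x_1 + 2x_2.
A = [[0,1],[-5,2]]; det(A-λI) = λ^2 - 2λ + 5.
Eigenvalues λ = 1 ± 2i.

y(t) = K_1e^(t)cos(2t) + K_2e^(t)sin(2t)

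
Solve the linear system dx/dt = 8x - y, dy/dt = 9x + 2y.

x(t) = -C_1e^(5t) - C_2te^(5t), y(t) = -3C_1e^(5t) - 3C_2te^(5t) + C_2e^(5t)

Coefficient matrix A = [[8, -1], [9, 2]].
Characteristic polynomial det(A - λI) = λ^2 - 10λ + 25 = 0.
Single eigenvalue λ = 5 with algebraic multiplicity 2.
Eigenvector v = (-1,-3); generalized eigenvector w with (A-λI)w=v is (0,1).
General solution: e^(5t)[C_1·v + C_2·(t·v + w)].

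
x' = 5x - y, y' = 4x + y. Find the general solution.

x(t) = -K_1e^(3t) - K_2te^(3t), y(t) = -2K_1e^(3t) - 2K_2te^(3t) + K_2e^(3t)

Coefficient matrix A = [[5, -1], [4, 1]].
Characteristic polynomial det(A - λI) = λ^2 - 6λ + 9 = 0.
Single eigenvalue λ = 3 with algebraic multiplicity 2.
Eigenvector v = (-1,-2); generalized eigenvector w with (A-λI)w=v is (0,1).
General solution: e^(3t)[K_1·v + K_2·(t·v + w)].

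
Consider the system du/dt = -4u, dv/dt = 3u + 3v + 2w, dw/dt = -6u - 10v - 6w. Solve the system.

Coefficient matrix A = [[-4, 0, 0], [3, 3, 2], [-6, -10, -6]].
det(A - λI) = 0 gives eigenvalues λ = -4, -1, -2.
For λ=-4: eigenvector (1,-1,2).
For λ=-1: eigenvector (0,1,-2).
For λ=-2: eigenvector (0,-2,5).
General solution: c_1e^(-4t)(1,-1,2) + c_2e^(-t)(0,1,-2) + c_3e^(-2t)(0,-2,5).

u(t) = c_1e^(-4t), v(t) = -c_1e^(-4t) + c_2e^(-t) - 2c_3e^(-2t), w(t) = 2c_1e^(-4t) - 2c_2e^(-t) + 5c_3e^(-2t)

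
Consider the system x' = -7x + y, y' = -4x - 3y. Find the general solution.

x(t) = -c_1e^(-5t) - c_2te^(-5t), y(t) = -2c_1e^(-5t) - 2c_2te^(-5t) - c_2e^(-5t)

Coefficient matrix A = [[-7, 1], [-4, -3]].
Characteristic polynomial det(A - λI) = λ^2 + 10λ + 25 = 0.
Single eigenvalue λ = -5 with algebraic multiplicity 2.
Eigenvector v = (-1,-2); generalized eigenvector w with (A-λI)w=v is (0,-1).
General solution: e^(-5t)[c_1·v + c_2·(t·v + w)].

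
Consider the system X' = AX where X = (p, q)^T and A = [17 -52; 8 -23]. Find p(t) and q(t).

p(t) = 3c_1e^(-3t)sin(4t) - 2c_1e^(-3t)cos(4t) - 2c_2e^(-3t)sin(4t) - 3c_2e^(-3t)cos(4t), q(t) = c_1e^(-3t)sin(4t) - c_1e^(-3t)cos(4t) - c_2e^(-3t)sin(4t) - c_2e^(-3t)cos(4t)

Coefficient matrix A = [[17, -52], [8, -23]].
Characteristic polynomial det(A - λI) = λ^2 + 6λ + 25 = 0.
Eigenvalues λ = -3 ± 4i (complex conjugate pair).
For λ=-3+4i: an eigenvector is (-2,-1) - i(3,1) = (-2 - 3i, -1 - i).
A real fundamental pair from Re and Im of e^((-3+4i)t)v: X_1 = e^(-3t)(cos(4t)·(-2,-1) + sin(4t)·(3,1)), X_2 = e^(-3t)(sin(4t)·(-2,-1) - cos(4t)·(3,1)).
General solution: c_1X_1 + c_2X_2.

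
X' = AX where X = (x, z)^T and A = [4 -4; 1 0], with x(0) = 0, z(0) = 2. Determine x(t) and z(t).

x(t) = -8te^(2t), z(t) = -4te^(2t) + 2e^(2t)

Coefficient matrix A = [[4, -4], [1, 0]].
Characteristic polynomial det(A - λI) = λ^2 - 4λ + 4 = 0.
Single eigenvalue λ = 2 with algebraic multiplicity 2.
Eigenvector v = (2,1); generalized eigenvector w with (A-λI)w=v is (-1,-1).
General solution: e^(2t)[c_1·v + c_2·(t·v + w)].
Applying x(0)=0, z(0)=2 gives c_1=-2, c_2=-4.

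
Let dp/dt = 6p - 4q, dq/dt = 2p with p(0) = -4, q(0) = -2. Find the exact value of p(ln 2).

-64

A = [[6,-4],[2,0]]; eigenvalues λ = 4, 2.
Eigenvectors: (2,1) for λ=4, (-1,-1) for λ=2.
From the initial condition, c_1 = -2, c_2 = 0.
p(ln 2) = (-2)(2^4)(2) + (0)(2^2)(-1) = -64.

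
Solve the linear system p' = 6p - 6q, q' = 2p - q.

p(t) = 3C_1e^(2t) + 2C_2e^(3t), q(t) = 2C_1e^(2t) + C_2e^(3t)

Coefficient matrix A = [[6, -6], [2, -1]].
Characteristic polynomial det(A - λI) = λ^2 - 5λ + 6 = 0.
Eigenvalues λ = 2, 3.
For λ=2: (A-λI) row 1 is [4, -6], so an eigenvector is (3, 2).
For λ=3: (A-λI) row 1 is [3, -6], so an eigenvector is (2, 1).
General solution: C_1e^(2t)(3,2) + C_2e^(3t)(2,1).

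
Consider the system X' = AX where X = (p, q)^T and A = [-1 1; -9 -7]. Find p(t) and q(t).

Coefficient matrix A = [[-1, 1], [-9, -7]].
Characteristic polynomial det(A - λI) = λ^2 + 8λ + 16 = 0.
Single eigenvalue λ = -4 with algebraic multiplicity 2.
Eigenvector v = (1,-3); generalized eigenvector w with (A-λI)w=v is (1,-2).
General solution: e^(-4t)[K_1·v + K_2·(t·v + w)].

p(t) = K_1e^(-4t) + K_2te^(-4t) + K_2e^(-4t), q(t) = -3K_1e^(-4t) - 3K_2te^(-4t) - 2K_2e^(-4t)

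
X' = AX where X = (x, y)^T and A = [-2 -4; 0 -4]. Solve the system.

Coefficient matrix A = [[-2, -4], [0, -4]].
Characteristic polynomial det(A - λI) = λ^2 + 6λ + 8 = 0.
Eigenvalues λ = -2, -4.
For λ=-2: (A-λI) row 1 is [0, -4], so an eigenvector is (1, 0).
For λ=-4: (A-λI) row 1 is [2, -4], so an eigenvector is (-2, -1).
General solution: K_1e^(-2t)(1,0) + K_2e^(-4t)(-2,-1).

x(t) = K_1e^(-2t) - 2K_2e^(-4t), y(t) = -K_2e^(-4t)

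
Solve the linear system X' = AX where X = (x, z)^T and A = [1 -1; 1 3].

x(t) = C_1e^(2t) + C_2te^(2t) - C_2e^(2t), z(t) = -C_1e^(2t) - C_2te^(2t)

Coefficient matrix A = [[1, -1], [1, 3]].
Characteristic polynomial det(A - λI) = λ^2 - 4λ + 4 = 0.
Single eigenvalue λ = 2 with algebraic multiplicity 2.
Eigenvector v = (1,-1); generalized eigenvector w with (A-λI)w=v is (-1,0).
General solution: e^(2t)[C_1·v + C_2·(t·v + w)].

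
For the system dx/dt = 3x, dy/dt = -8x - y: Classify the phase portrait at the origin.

saddle

A = [[3,0],[-8,-1]]; det(A-λI) = λ^2 - 2λ - 3.
λ = -1, 3: opposite signs.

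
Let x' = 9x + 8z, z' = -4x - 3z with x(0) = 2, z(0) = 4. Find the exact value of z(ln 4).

-6104

A = [[9,8],[-4,-3]]; eigenvalues λ = 1, 5.
Eigenvectors: (1,-1) for λ=1, (-2,1) for λ=5.
From the initial condition, c_1 = -10, c_2 = -6.
z(ln 4) = (-10)(4^1)(-1) + (-6)(4^5)(1) = -6104.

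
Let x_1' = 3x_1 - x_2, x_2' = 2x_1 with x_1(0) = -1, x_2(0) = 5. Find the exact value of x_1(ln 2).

A = [[3,-1],[2,0]]; eigenvalues λ = 1, 2.
Eigenvectors: (1,2) for λ=1, (-1,-1) for λ=2.
From the initial condition, c_1 = 6, c_2 = 7.
x_1(ln 2) = (6)(2^1)(1) + (7)(2^2)(-1) = -16.

-16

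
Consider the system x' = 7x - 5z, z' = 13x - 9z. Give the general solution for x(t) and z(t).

x(t) = -2K_1e^(-t)sin(t) + K_1e^(-t)cos(t) + K_2e^(-t)sin(t) + 2K_2e^(-t)cos(t), z(t) = -3K_1e^(-t)sin(t) + 2K_1e^(-t)cos(t) + 2K_2e^(-t)sin(t) + 3K_2e^(-t)cos(t)

Coefficient matrix A = [[7, -5], [13, -9]].
Characteristic polynomial det(A - λI) = λ^2 + 2λ + 2 = 0.
Eigenvalues λ = -1 ± i (complex conjugate pair).
For λ=-1+i: an eigenvector is (1,2) - i(-2,-3) = (1 + 2i, 2 + 3i).
A real fundamental pair from Re and Im of e^((-1+i)t)v: X_1 = e^(-t)(cos(t)·(1,2) + sin(t)·(-2,-3)), X_2 = e^(-t)(sin(t)·(1,2) - cos(t)·(-2,-3)).
General solution: K_1X_1 + K_2X_2.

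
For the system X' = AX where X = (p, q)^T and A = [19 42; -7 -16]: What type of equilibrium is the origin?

A = [[19,42],[-7,-16]]; det(A-λI) = λ^2 - 3λ - 10.
λ = 5, -2: opposite signs.

saddle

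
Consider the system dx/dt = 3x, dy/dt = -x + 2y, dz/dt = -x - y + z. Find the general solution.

x(t) = K_1e^(3t), y(t) = -K_1e^(3t) + K_2e^(2t), z(t) = -K_2e^(2t) + K_3e^(t)

Coefficient matrix A = [[3, 0, 0], [-1, 2, 0], [-1, -1, 1]].
det(A - λI) = 0 gives eigenvalues λ = 3, 2, 1.
For λ=3: eigenvector (1,-1,0).
For λ=2: eigenvector (0,1,-1).
For λ=1: eigenvector (0,0,1).
General solution: K_1e^(3t)(1,-1,0) + K_2e^(2t)(0,1,-1) + K_3e^(t)(0,0,1).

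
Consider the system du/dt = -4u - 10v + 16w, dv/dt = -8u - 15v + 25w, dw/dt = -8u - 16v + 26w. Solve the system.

u(t) = -2c_1e^(t) + 3c_2e^(4t) - c_3e^(2t), v(t) = c_1e^(t) + 4c_2e^(4t) - c_3e^(2t), w(t) = 4c_2e^(4t) - c_3e^(2t)

Coefficient matrix A = [[-4, -10, 16], [-8, -15, 25], [-8, -16, 26]].
det(A - λI) = 0 gives eigenvalues λ = 1, 4, 2.
For λ=1: eigenvector (-2,1,0).
For λ=4: eigenvector (3,4,4).
For λ=2: eigenvector (-1,-1,-1).
General solution: c_1e^(t)(-2,1,0) + c_2e^(4t)(3,4,4) + c_3e^(2t)(-1,-1,-1).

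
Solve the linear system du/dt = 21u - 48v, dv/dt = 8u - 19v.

u(t) = -3C_1e^(5t) - 2C_2e^(-3t), v(t) = -C_1e^(5t) - C_2e^(-3t)

Coefficient matrix A = [[21, -48], [8, -19]].
Characteristic polynomial det(A - λI) = λ^2 - 2λ - 15 = 0.
Eigenvalues λ = 5, -3.
For λ=5: (A-λI) row 1 is [16, -48], so an eigenvector is (-3, -1).
For λ=-3: (A-λI) row 1 is [24, -48], so an eigenvector is (-2, -1).
General solution: C_1e^(5t)(-3,-1) + C_2e^(-3t)(-2,-1).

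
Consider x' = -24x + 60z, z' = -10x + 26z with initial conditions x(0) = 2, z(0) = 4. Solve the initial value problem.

x(t) = 20e^(6t) - 18e^(-4t), z(t) = 10e^(6t) - 6e^(-4t)

Coefficient matrix A = [[-24, 60], [-10, 26]].
Characteristic polynomial det(A - λI) = λ^2 - 2λ - 24 = 0.
Eigenvalues λ = 6, -4.
For λ=6: (A-λI) row 1 is [-30, 60], so an eigenvector is (-2, -1).
For λ=-4: (A-λI) row 1 is [-20, 60], so an eigenvector is (-3, -1).
General solution: C_1e^(6t)(-2,-1) + C_2e^(-4t)(-3,-1).
Applying x(0)=2, z(0)=4 gives C_1=-10, C_2=6.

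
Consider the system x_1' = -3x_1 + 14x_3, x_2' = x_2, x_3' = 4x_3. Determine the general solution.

Coefficient matrix A = [[-3, 0, 14], [0, 1, 0], [0, 0, 4]].
det(A - λI) = 0 gives eigenvalues λ = -3, 1, 4.
For λ=-3: eigenvector (1,0,0).
For λ=1: eigenvector (0,1,0).
For λ=4: eigenvector (2,0,1).
General solution: K_1e^(-3t)(1,0,0) + K_2e^(t)(0,1,0) + K_3e^(4t)(2,0,1).

x_1(t) = K_1e^(-3t) + 2K_3e^(4t), x_2(t) = K_2e^(t), x_3(t) = K_3e^(4t)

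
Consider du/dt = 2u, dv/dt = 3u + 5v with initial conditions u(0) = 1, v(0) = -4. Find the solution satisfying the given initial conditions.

Coefficient matrix A = [[2, 0], [3, 5]].
Characteristic polynomial det(A - λI) = λ^2 - 7λ + 10 = 0.
Eigenvalues λ = 5, 2.
For λ=5: (A-λI) row 1 is [-3, 0], so an eigenvector is (0, 1).
For λ=2: (A-λI) row 2 is [3, 3], so an eigenvector is (-1, 1).
General solution: c_1e^(5t)(0,1) + c_2e^(2t)(-1,1).
Applying u(0)=1, v(0)=-4 gives c_1=-3, c_2=-1.

u(t) = e^(2t), v(t) = -3e^(5t) - e^(2t)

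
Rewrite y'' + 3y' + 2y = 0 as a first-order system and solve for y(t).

y(t) = K_1e^(-2t) + K_2e^(-t)

Let x_1 = y, x_2 = y'. Then x_1' = x_2 and x_2' = -2x_1 - 3x_2.
A = [[0,1],[-2,-3]]; det(A-λI) = λ^2 + 3λ + 2.
Eigenvalues λ = -2, -1 with eigenvectors (1,-2), (1,-1).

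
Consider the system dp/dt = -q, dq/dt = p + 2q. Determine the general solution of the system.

p(t) = -C_1e^(t) - C_2te^(t) + 3C_2e^(t), q(t) = C_1e^(t) + C_2te^(t) - 2C_2e^(t)

Coefficient matrix A = [[0, -1], [1, 2]].
Characteristic polynomial det(A - λI) = λ^2 - 2λ + 1 = 0.
Single eigenvalue λ = 1 with algebraic multiplicity 2.
Eigenvector v = (-1,1); generalized eigenvector w with (A-λI)w=v is (3,-2).
General solution: e^(t)[C_1·v + C_2·(t·v + w)].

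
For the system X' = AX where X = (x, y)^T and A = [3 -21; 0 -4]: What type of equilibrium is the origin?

A = [[3,-21],[0,-4]]; det(A-λI) = λ^2 + λ - 12.
λ = 3, -4: opposite signs.

saddle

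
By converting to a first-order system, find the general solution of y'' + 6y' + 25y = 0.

Let x_1 = y, x_2 = y'. Then x_1' = x_2 and x_2' = -25x_1 - 6x_2.
A = [[0,1],[-25,-6]]; det(A-λI) = λ^2 + 6λ + 25.
Eigenvalues λ = -3 ± 4i.

y(t) = K_1e^(-3t)cos(4t) + K_2e^(-3t)sin(4t)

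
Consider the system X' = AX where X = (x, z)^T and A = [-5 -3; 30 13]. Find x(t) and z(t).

Coefficient matrix A = [[-5, -3], [30, 13]].
Characteristic polynomial det(A - λI) = λ^2 - 8λ + 25 = 0.
Eigenvalues λ = 4 ± 3i (complex conjugate pair).
For λ=4+3i: an eigenvector is (-1,3) - i(0,-1) = (-1, 3 + i).
A real fundamental pair from Re and Im of e^((4+3i)t)v: X_1 = e^(4t)(cos(3t)·(-1,3) + sin(3t)·(0,-1)), X_2 = e^(4t)(sin(3t)·(-1,3) - cos(3t)·(0,-1)).
General solution: K_1X_1 + K_2X_2.

x(t) = -K_1e^(4t)cos(3t) - K_2e^(4t)sin(3t), z(t) = -K_1e^(4t)sin(3t) + 3K_1e^(4t)cos(3t) + 3K_2e^(4t)sin(3t) + K_2e^(4t)cos(3t)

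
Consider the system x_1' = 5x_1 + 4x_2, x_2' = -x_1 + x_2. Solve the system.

Coefficient matrix A = [[5, 4], [-1, 1]].
Characteristic polynomial det(A - λI) = λ^2 - 6λ + 9 = 0.
Single eigenvalue λ = 3 with algebraic multiplicity 2.
Eigenvector v = (2,-1); generalized eigenvector w with (A-λI)w=v is (-3,2).
General solution: e^(3t)[K_1·v + K_2·(t·v + w)].

x_1(t) = 2K_1e^(3t) + 2K_2te^(3t) - 3K_2e^(3t), x_2(t) = -K_1e^(3t) - K_2te^(3t) + 2K_2e^(3t)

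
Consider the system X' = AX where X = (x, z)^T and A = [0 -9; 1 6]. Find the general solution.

Coefficient matrix A = [[0, -9], [1, 6]].
Characteristic polynomial det(A - λI) = λ^2 - 6λ + 9 = 0.
Single eigenvalue λ = 3 with algebraic multiplicity 2.
Eigenvector v = (3,-1); generalized eigenvector w with (A-λI)w=v is (2,-1).
General solution: e^(3t)[K_1·v + K_2·(t·v + w)].

x(t) = 3K_1e^(3t) + 3K_2te^(3t) + 2K_2e^(3t), z(t) = -K_1e^(3t) - K_2te^(3t) - K_2e^(3t)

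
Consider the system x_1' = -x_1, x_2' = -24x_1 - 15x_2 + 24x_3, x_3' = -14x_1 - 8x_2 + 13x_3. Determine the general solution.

x_1(t) = c_1e^(-t), x_2(t) = -3c_2e^(t) + 2c_3e^(-3t), x_3(t) = c_1e^(-t) - 2c_2e^(t) + c_3e^(-3t)

Coefficient matrix A = [[-1, 0, 0], [-24, -15, 24], [-14, -8, 13]].
det(A - λI) = 0 gives eigenvalues λ = -1, 1, -3.
For λ=-1: eigenvector (1,0,1).
For λ=1: eigenvector (0,-3,-2).
For λ=-3: eigenvector (0,2,1).
General solution: c_1e^(-t)(1,0,1) + c_2e^(t)(0,-3,-2) + c_3e^(-3t)(0,2,1).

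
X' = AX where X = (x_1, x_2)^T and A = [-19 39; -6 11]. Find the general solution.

Coefficient matrix A = [[-19, 39], [-6, 11]].
Characteristic polynomial det(A - λI) = λ^2 + 8λ + 25 = 0.
Eigenvalues λ = -4 ± 3i (complex conjugate pair).
For λ=-4+3i: an eigenvector is (-3,-1) - i(2,1) = (-3 - 2i, -1 - i).
A real fundamental pair from Re and Im of e^((-4+3i)t)v: X_1 = e^(-4t)(cos(3t)·(-3,-1) + sin(3t)·(2,1)), X_2 = e^(-4t)(sin(3t)·(-3,-1) - cos(3t)·(2,1)).
General solution: c_1X_1 + c_2X_2.

x_1(t) = 2c_1e^(-4t)sin(3t) - 3c_1e^(-4t)cos(3t) - 3c_2e^(-4t)sin(3t) - 2c_2e^(-4t)cos(3t), x_2(t) = c_1e^(-4t)sin(3t) - c_1e^(-4t)cos(3t) - c_2e^(-4t)sin(3t) - c_2e^(-4t)cos(3t)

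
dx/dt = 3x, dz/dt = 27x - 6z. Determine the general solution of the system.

Coefficient matrix A = [[3, 0], [27, -6]].
Characteristic polynomial det(A - λI) = λ^2 + 3λ - 18 = 0.
Eigenvalues λ = -6, 3.
For λ=-6: (A-λI) row 1 is [9, 0], so an eigenvector is (0, 1).
For λ=3: (A-λI) row 2 is [27, -9], so an eigenvector is (-1, -3).
General solution: K_1e^(-6t)(0,1) + K_2e^(3t)(-1,-3).

x(t) = -K_2e^(3t), z(t) = K_1e^(-6t) - 3K_2e^(3t)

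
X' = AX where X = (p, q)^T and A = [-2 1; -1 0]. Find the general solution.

Coefficient matrix A = [[-2, 1], [-1, 0]].
Characteristic polynomial det(A - λI) = λ^2 + 2λ + 1 = 0.
Single eigenvalue λ = -1 with algebraic multiplicity 2.
Eigenvector v = (-1,-1); generalized eigenvector w with (A-λI)w=v is (1,0).
General solution: e^(-t)[c_1·v + c_2·(t·v + w)].

p(t) = -c_1e^(-t) - c_2te^(-t) + c_2e^(-t), q(t) = -c_1e^(-t) - c_2te^(-t)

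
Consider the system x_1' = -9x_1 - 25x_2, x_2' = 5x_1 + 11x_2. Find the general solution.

x_1(t) = 2C_1e^(t)sin(5t) - C_1e^(t)cos(5t) - C_2e^(t)sin(5t) - 2C_2e^(t)cos(5t), x_2(t) = -C_1e^(t)sin(5t) + C_2e^(t)cos(5t)

Coefficient matrix A = [[-9, -25], [5, 11]].
Characteristic polynomial det(A - λI) = λ^2 - 2λ + 26 = 0.
Eigenvalues λ = 1 ± 5i (complex conjugate pair).
For λ=1+5i: an eigenvector is (-1,0) - i(2,-1) = (-1 - 2i, 0 + i).
A real fundamental pair from Re and Im of e^((1+5i)t)v: X_1 = e^(t)(cos(5t)·(-1,0) + sin(5t)·(2,-1)), X_2 = e^(t)(sin(5t)·(-1,0) - cos(5t)·(2,-1)).
General solution: C_1X_1 + C_2X_2.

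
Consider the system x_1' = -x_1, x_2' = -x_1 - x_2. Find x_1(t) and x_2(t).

Coefficient matrix A = [[-1, 0], [-1, -1]].
Characteristic polynomial det(A - λI) = λ^2 + 2λ + 1 = 0.
Single eigenvalue λ = -1 with algebraic multiplicity 2.
Eigenvector v = (0,-1); generalized eigenvector w with (A-λI)w=v is (1,0).
General solution: e^(-t)[c_1·v + c_2·(t·v + w)].

x_1(t) = c_2e^(-t), x_2(t) = -c_1e^(-t) - c_2te^(-t)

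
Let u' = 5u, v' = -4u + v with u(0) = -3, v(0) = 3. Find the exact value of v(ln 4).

A = [[5,0],[-4,1]]; eigenvalues λ = 5, 1.
Eigenvectors: (1,-1) for λ=5, (0,-1) for λ=1.
From the initial condition, c_1 = -3, c_2 = 0.
v(ln 4) = (-3)(4^5)(-1) + (0)(4^1)(-1) = 3072.

3072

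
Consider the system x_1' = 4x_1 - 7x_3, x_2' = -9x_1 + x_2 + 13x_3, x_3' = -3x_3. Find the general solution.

x_1(t) = C_2e^(4t) + C_3e^(-3t), x_2(t) = C_1e^(t) - 3C_2e^(4t) - C_3e^(-3t), x_3(t) = C_3e^(-3t)

Coefficient matrix A = [[4, 0, -7], [-9, 1, 13], [0, 0, -3]].
det(A - λI) = 0 gives eigenvalues λ = 1, 4, -3.
For λ=1: eigenvector (0,1,0).
For λ=4: eigenvector (1,-3,0).
For λ=-3: eigenvector (1,-1,1).
General solution: C_1e^(t)(0,1,0) + C_2e^(4t)(1,-3,0) + C_3e^(-3t)(1,-1,1).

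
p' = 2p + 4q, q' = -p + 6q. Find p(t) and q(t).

Coefficient matrix A = [[2, 4], [-1, 6]].
Characteristic polynomial det(A - λI) = λ^2 - 8λ + 16 = 0.
Single eigenvalue λ = 4 with algebraic multiplicity 2.
Eigenvector v = (-2,-1); generalized eigenvector w with (A-λI)w=v is (-3,-2).
General solution: e^(4t)[c_1·v + c_2·(t·v + w)].

p(t) = -2c_1e^(4t) - 2c_2te^(4t) - 3c_2e^(4t), q(t) = -c_1e^(4t) - c_2te^(4t) - 2c_2e^(4t)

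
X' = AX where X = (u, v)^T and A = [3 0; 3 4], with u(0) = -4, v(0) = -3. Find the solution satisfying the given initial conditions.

u(t) = -4e^(3t), v(t) = -15e^(4t) + 12e^(3t)

Coefficient matrix A = [[3, 0], [3, 4]].
Characteristic polynomial det(A - λI) = λ^2 - 7λ + 12 = 0.
Eigenvalues λ = 3, 4.
For λ=3: (A-λI) row 2 is [3, 1], so an eigenvector is (-1, 3).
For λ=4: (A-λI) row 1 is [-1, 0], so an eigenvector is (0, -1).
General solution: K_1e^(3t)(-1,3) + K_2e^(4t)(0,-1).
Applying u(0)=-4, v(0)=-3 gives K_1=4, K_2=15.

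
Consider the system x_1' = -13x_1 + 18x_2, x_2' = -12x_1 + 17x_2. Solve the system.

x_1(t) = 3c_1e^(-t) - c_2e^(5t), x_2(t) = 2c_1e^(-t) - c_2e^(5t)

Coefficient matrix A = [[-13, 18], [-12, 17]].
Characteristic polynomial det(A - λI) = λ^2 - 4λ - 5 = 0.
Eigenvalues λ = -1, 5.
For λ=-1: (A-λI) row 1 is [-12, 18], so an eigenvector is (3, 2).
For λ=5: (A-λI) row 1 is [-18, 18], so an eigenvector is (-1, -1).
General solution: c_1e^(-t)(3,2) + c_2e^(5t)(-1,-1).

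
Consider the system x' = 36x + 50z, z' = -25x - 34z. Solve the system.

x(t) = -3c_1e^(t)sin(5t) + c_1e^(t)cos(5t) + c_2e^(t)sin(5t) + 3c_2e^(t)cos(5t), z(t) = 2c_1e^(t)sin(5t) - c_1e^(t)cos(5t) - c_2e^(t)sin(5t) - 2c_2e^(t)cos(5t)

Coefficient matrix A = [[36, 50], [-25, -34]].
Characteristic polynomial det(A - λI) = λ^2 - 2λ + 26 = 0.
Eigenvalues λ = 1 ± 5i (complex conjugate pair).
For λ=1+5i: an eigenvector is (1,-1) - i(-3,2) = (1 + 3i, -1 - 2i).
A real fundamental pair from Re and Im of e^((1+5i)t)v: X_1 = e^(t)(cos(5t)·(1,-1) + sin(5t)·(-3,2)), X_2 = e^(t)(sin(5t)·(1,-1) - cos(5t)·(-3,2)).
General solution: c_1X_1 + c_2X_2.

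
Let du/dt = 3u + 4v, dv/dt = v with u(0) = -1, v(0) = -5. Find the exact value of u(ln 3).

-267

A = [[3,4],[0,1]]; eigenvalues λ = 1, 3.
Eigenvectors: (2,-1) for λ=1, (1,0) for λ=3.
From the initial condition, c_1 = 5, c_2 = -11.
u(ln 3) = (5)(3^1)(2) + (-11)(3^3)(1) = -267.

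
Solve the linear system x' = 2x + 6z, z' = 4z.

Coefficient matrix A = [[2, 6], [0, 4]].
Characteristic polynomial det(A - λI) = λ^2 - 6λ + 8 = 0.
Eigenvalues λ = 4, 2.
For λ=4: (A-λI) row 1 is [-2, 6], so an eigenvector is (-3, -1).
For λ=2: (A-λI) row 1 is [0, 6], so an eigenvector is (1, 0).
General solution: K_1e^(4t)(-3,-1) + K_2e^(2t)(1,0).

x(t) = -3K_1e^(4t) + K_2e^(2t), z(t) = -K_1e^(4t)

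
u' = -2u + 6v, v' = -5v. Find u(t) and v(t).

u(t) = -2K_1e^(-5t) - K_2e^(-2t), v(t) = K_1e^(-5t)

Coefficient matrix A = [[-2, 6], [0, -5]].
Characteristic polynomial det(A - λI) = λ^2 + 7λ + 10 = 0.
Eigenvalues λ = -5, -2.
For λ=-5: (A-λI) row 1 is [3, 6], so an eigenvector is (-2, 1).
For λ=-2: (A-λI) row 1 is [0, 6], so an eigenvector is (-1, 0).
General solution: K_1e^(-5t)(-2,1) + K_2e^(-2t)(-1,0).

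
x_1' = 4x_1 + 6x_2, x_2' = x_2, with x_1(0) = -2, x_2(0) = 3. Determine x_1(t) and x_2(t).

Coefficient matrix A = [[4, 6], [0, 1]].
Characteristic polynomial det(A - λI) = λ^2 - 5λ + 4 = 0.
Eigenvalues λ = 4, 1.
For λ=4: (A-λI) row 1 is [0, 6], so an eigenvector is (1, 0).
For λ=1: (A-λI) row 1 is [3, 6], so an eigenvector is (-2, 1).
General solution: C_1e^(4t)(1,0) + C_2e^(t)(-2,1).
Applying x_1(0)=-2, x_2(0)=3 gives C_1=4, C_2=3.

x_1(t) = 4e^(4t) - 6e^(t), x_2(t) = 3e^(t)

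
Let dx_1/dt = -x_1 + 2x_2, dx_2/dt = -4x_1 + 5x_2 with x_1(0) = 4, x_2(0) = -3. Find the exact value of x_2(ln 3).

-345

A = [[-1,2],[-4,5]]; eigenvalues λ = 3, 1.
Eigenvectors: (-1,-2) for λ=3, (-1,-1) for λ=1.
From the initial condition, c_1 = 7, c_2 = -11.
x_2(ln 3) = (7)(3^3)(-2) + (-11)(3^1)(-1) = -345.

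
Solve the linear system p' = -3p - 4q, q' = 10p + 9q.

Coefficient matrix A = [[-3, -4], [10, 9]].
Characteristic polynomial det(A - λI) = λ^2 - 6λ + 13 = 0.
Eigenvalues λ = 3 ± 2i (complex conjugate pair).
For λ=3+2i: an eigenvector is (-1,2) - i(-1,1) = (-1 + i, 2 - i).
A real fundamental pair from Re and Im of e^((3+2i)t)v: X_1 = e^(3t)(cos(2t)·(-1,2) + sin(2t)·(-1,1)), X_2 = e^(3t)(sin(2t)·(-1,2) - cos(2t)·(-1,1)).
General solution: C_1X_1 + C_2X_2.

p(t) = -C_1e^(3t)sin(2t) - C_1e^(3t)cos(2t) - C_2e^(3t)sin(2t) + C_2e^(3t)cos(2t), q(t) = C_1e^(3t)sin(2t) + 2C_1e^(3t)cos(2t) + 2C_2e^(3t)sin(2t) - C_2e^(3t)cos(2t)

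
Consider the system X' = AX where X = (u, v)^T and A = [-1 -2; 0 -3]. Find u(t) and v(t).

u(t) = c_1e^(-3t) - c_2e^(-t), v(t) = c_1e^(-3t)

Coefficient matrix A = [[-1, -2], [0, -3]].
Characteristic polynomial det(A - λI) = λ^2 + 4λ + 3 = 0.
Eigenvalues λ = -3, -1.
For λ=-3: (A-λI) row 1 is [2, -2], so an eigenvector is (1, 1).
For λ=-1: (A-λI) row 1 is [0, -2], so an eigenvector is (-1, 0).
General solution: c_1e^(-3t)(1,1) + c_2e^(-t)(-1,0).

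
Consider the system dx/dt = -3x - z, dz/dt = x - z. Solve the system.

Coefficient matrix A = [[-3, -1], [1, -1]].
Characteristic polynomial det(A - λI) = λ^2 + 4λ + 4 = 0.
Single eigenvalue λ = -2 with algebraic multiplicity 2.
Eigenvector v = (-1,1); generalized eigenvector w with (A-λI)w=v is (0,1).
General solution: e^(-2t)[c_1·v + c_2·(t·v + w)].

x(t) = -c_1e^(-2t) - c_2te^(-2t), z(t) = c_1e^(-2t) + c_2te^(-2t) + c_2e^(-2t)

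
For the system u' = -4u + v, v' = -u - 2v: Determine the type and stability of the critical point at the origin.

A = [[-4,1],[-1,-2]]; det(A-λI) = λ^2 + 6λ + 9.
repeated λ = -3 with a single eigenvector.

stable improper node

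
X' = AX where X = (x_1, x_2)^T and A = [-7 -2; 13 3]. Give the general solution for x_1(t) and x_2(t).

x_1(t) = -K_1e^(-2t)sin(t) + K_1e^(-2t)cos(t) + K_2e^(-2t)sin(t) + K_2e^(-2t)cos(t), x_2(t) = 3K_1e^(-2t)sin(t) - 2K_1e^(-2t)cos(t) - 2K_2e^(-2t)sin(t) - 3K_2e^(-2t)cos(t)

Coefficient matrix A = [[-7, -2], [13, 3]].
Characteristic polynomial det(A - λI) = λ^2 + 4λ + 5 = 0.
Eigenvalues λ = -2 ± i (complex conjugate pair).
For λ=-2+i: an eigenvector is (1,-2) - i(-1,3) = (1 + i, -2 - 3i).
A real fundamental pair from Re and Im of e^((-2+i)t)v: X_1 = e^(-2t)(cos(t)·(1,-2) + sin(t)·(-1,3)), X_2 = e^(-2t)(sin(t)·(1,-2) - cos(t)·(-1,3)).
General solution: K_1X_1 + K_2X_2.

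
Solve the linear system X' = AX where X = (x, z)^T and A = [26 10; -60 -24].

Coefficient matrix A = [[26, 10], [-60, -24]].
Characteristic polynomial det(A - λI) = λ^2 - 2λ - 24 = 0.
Eigenvalues λ = 6, -4.
For λ=6: (A-λI) row 1 is [20, 10], so an eigenvector is (-1, 2).
For λ=-4: (A-λI) row 1 is [30, 10], so an eigenvector is (1, -3).
General solution: K_1e^(6t)(-1,2) + K_2e^(-4t)(1,-3).

x(t) = -K_1e^(6t) + K_2e^(-4t), z(t) = 2K_1e^(6t) - 3K_2e^(-4t)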